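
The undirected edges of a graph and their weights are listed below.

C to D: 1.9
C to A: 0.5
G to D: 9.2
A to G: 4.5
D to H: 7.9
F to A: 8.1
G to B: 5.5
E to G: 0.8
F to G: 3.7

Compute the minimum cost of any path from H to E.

Candidate routes:
H - D - G - E: 7.9+9.2+0.8 = 17.9
H - D - C - A - G - E: 7.9+1.9+0.5+4.5+0.8 = 15.6
H - D - C - A - F - G - E: 7.9+1.9+0.5+8.1+3.7+0.8 = 22.9
Cheapest is H - D - C - A - G - E at 15.6.

15.6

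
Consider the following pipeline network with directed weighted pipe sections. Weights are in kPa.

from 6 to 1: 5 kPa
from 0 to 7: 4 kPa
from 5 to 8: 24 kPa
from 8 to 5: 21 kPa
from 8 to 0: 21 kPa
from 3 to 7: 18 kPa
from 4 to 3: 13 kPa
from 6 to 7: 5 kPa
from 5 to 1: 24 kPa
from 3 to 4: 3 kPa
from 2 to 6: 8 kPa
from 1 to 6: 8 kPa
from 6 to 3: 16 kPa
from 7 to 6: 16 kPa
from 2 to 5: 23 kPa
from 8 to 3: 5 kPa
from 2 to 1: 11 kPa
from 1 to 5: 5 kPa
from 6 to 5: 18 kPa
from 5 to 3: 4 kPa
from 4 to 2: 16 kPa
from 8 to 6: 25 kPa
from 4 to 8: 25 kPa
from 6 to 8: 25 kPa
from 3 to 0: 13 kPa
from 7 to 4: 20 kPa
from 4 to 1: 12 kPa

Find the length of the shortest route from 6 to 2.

33 kPa

Candidate routes:
6–1–5–3–4–2: 5+5+4+3+16 = 33
6–5–3–4–2: 18+4+3+16 = 41
6–7–4–2: 5+20+16 = 41
6–3–4–2: 16+3+16 = 35
Cheapest is 6–1–5–3–4–2 at 33 kPa.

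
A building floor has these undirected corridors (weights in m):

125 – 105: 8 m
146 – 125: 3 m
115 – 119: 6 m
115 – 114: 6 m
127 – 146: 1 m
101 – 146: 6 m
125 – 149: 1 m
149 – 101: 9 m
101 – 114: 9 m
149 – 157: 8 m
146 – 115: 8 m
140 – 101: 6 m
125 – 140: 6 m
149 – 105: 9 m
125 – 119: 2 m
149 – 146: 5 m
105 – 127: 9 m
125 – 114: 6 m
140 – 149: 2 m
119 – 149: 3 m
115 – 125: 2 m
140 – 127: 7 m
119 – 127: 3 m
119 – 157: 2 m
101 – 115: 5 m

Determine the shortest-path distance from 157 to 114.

Enumerating some paths:
157–119–125–114: 2+2+6 = 10
157–119–125–115–114: 2+2+2+6 = 12
The minimum is 10 m via 157–119–125–114.

10 m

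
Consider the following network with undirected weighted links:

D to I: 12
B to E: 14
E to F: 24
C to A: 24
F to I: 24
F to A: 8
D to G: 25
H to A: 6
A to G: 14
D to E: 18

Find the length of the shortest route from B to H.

Enumerating some paths:
B → E → D → G → A → H: 14+18+25+14+6 = 77
B → E → D → I → F → A → H: 14+18+12+24+8+6 = 82
B → E → F → A → H: 14+24+8+6 = 52
Cheapest is B → E → F → A → H at 52.

52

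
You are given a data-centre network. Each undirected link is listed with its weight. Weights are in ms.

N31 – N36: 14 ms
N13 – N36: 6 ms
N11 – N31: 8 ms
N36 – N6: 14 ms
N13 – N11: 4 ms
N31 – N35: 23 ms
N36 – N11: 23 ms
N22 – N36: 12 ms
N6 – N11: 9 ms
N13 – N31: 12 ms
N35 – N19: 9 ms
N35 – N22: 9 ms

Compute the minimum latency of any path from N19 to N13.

Shortest distances from N19:
N19: 0
N35: 9  (via N19)
N22: 18  (via N35)
N36: 30  (via N22)
N31: 32  (via N35)
N13: 36  (via N36)
Shortest route: N19 → N35 → N22 → N36 → N13 = 36 ms.

36 ms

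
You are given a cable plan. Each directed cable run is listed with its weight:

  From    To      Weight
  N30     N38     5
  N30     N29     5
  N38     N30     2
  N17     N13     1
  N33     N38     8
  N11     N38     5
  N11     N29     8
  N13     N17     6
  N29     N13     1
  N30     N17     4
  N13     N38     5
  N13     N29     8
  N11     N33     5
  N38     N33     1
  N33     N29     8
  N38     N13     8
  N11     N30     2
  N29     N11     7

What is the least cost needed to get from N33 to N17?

14

Compare a few routes:
N33 → N29 → N13 → N38 → N30 → N17: 8+1+5+2+4 = 20
N33 → N29 → N13 → N17: 8+1+6 = 15
N33 → N38 → N30 → N17: 8+2+4 = 14
N33 → N29 → N11 → N30 → N17: 8+7+2+4 = 21
The minimum is 14 via N33 → N38 → N30 → N17.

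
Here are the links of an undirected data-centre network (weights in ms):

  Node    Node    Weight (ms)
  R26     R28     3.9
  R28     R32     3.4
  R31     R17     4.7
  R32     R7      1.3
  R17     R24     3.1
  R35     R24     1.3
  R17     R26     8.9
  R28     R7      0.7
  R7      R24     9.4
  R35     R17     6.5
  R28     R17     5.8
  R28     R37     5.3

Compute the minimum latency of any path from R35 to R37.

Shortest distances from R35:
R35: 0
R24: 1.3  (via R35)
R17: 4.4  (via R24)
R31: 9.1  (via R17)
R28: 10.2  (via R17)
R7: 10.7  (via R24)
R32: 12  (via R7)
R26: 13.3  (via R17)
R37: 15.5  (via R28)
Shortest route: R35 → R24 → R17 → R28 → R37 = 15.5 ms.

15.5 ms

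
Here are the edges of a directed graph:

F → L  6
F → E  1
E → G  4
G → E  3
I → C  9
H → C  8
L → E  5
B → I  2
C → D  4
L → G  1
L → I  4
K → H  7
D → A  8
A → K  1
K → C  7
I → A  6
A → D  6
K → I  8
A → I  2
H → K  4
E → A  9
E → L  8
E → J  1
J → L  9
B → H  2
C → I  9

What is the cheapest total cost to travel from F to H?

18

Settle nodes by increasing distance from F:
F: 0
E: 1  (via F)
J: 2  (via E)
G: 5  (via E)
L: 6  (via F)
A: 10  (via E)
I: 10  (via L)
K: 11  (via A)
D: 16  (via A)
C: 18  (via K)
H: 18  (via K)
Shortest route: F → E → A → K → H = 18.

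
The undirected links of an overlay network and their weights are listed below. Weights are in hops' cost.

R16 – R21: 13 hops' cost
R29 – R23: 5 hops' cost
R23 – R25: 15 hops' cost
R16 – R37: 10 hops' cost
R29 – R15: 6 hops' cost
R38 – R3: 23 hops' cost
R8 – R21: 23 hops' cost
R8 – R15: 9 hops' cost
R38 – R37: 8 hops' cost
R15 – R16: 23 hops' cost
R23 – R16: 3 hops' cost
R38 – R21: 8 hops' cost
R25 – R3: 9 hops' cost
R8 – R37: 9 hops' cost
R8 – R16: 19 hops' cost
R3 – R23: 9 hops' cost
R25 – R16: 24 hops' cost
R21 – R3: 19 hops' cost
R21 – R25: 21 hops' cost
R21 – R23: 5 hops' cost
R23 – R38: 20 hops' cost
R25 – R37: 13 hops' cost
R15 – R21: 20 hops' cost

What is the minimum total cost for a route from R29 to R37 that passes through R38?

Shortest R29→R38: R29 → R23 → R21 → R38 = 18
Shortest R38→R37: R38 → R37 = 8
Total via R38: 18 + 8 = 26 hops' cost.

26 hops' cost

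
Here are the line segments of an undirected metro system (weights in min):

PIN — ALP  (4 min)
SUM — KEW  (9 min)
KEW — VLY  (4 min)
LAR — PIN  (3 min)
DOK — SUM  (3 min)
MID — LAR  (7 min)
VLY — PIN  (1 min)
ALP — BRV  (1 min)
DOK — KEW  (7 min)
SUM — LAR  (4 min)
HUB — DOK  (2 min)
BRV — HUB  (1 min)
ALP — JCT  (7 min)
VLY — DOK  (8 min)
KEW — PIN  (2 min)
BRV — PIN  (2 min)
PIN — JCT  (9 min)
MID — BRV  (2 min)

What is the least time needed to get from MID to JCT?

10 min

Candidate routes:
MID–BRV–PIN–JCT: 2+2+9 = 13
MID–BRV–ALP–JCT: 2+1+7 = 10
Cheapest is MID–BRV–ALP–JCT at 10 min.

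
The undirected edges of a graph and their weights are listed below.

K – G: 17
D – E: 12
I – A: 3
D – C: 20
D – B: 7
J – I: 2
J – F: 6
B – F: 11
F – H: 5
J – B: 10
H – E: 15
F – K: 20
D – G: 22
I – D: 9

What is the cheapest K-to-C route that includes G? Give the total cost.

Best K to G: K–G costing 17
Best G to C: G–D–C costing 42
Total via G: 17 + 42 = 59.

59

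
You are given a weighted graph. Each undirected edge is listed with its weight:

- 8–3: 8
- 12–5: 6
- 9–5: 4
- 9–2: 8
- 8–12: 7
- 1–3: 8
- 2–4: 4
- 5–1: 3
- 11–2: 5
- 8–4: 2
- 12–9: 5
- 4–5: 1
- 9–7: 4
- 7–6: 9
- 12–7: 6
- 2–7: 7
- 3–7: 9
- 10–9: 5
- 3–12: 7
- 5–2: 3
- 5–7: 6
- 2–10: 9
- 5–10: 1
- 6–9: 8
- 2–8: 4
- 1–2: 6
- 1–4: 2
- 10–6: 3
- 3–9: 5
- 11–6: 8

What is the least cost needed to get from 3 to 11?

17

Settle nodes by increasing distance from 3:
3: 0
9: 5  (via 3)
12: 7  (via 3)
1: 8  (via 3)
8: 8  (via 3)
5: 9  (via 9)
7: 9  (via 3)
4: 10  (via 1)
10: 10  (via 9)
2: 12  (via 8)
6: 13  (via 9)
11: 17  (via 2)
Shortest route: 3–8–2–11 = 17.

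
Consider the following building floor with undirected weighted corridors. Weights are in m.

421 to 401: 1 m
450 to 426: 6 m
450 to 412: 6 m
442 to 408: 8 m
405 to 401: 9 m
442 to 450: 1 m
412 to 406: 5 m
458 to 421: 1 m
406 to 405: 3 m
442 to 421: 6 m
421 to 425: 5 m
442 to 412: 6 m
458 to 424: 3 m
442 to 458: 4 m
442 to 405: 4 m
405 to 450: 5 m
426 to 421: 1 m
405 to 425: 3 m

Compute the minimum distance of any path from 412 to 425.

Candidate routes:
412 → 406 → 405 → 425: 5+3+3 = 11
412 → 442 → 405 → 425: 6+4+3 = 13
412 → 450 → 442 → 405 → 425: 6+1+4+3 = 14
Cheapest is 412 → 406 → 405 → 425 at 11 m.

11 m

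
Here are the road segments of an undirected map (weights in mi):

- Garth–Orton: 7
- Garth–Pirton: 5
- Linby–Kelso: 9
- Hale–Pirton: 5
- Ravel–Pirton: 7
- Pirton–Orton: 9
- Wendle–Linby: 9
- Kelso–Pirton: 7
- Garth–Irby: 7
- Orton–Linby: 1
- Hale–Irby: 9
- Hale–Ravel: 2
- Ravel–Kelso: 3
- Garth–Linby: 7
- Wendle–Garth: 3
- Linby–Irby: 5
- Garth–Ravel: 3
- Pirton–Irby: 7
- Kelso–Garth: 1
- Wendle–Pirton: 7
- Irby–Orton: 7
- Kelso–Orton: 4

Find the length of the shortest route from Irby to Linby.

5 mi

Enumerating some paths:
Irby - Orton - Linby: 7+1 = 8
Irby - Linby: 5 = 5
Cheapest is Irby - Linby at 5 mi.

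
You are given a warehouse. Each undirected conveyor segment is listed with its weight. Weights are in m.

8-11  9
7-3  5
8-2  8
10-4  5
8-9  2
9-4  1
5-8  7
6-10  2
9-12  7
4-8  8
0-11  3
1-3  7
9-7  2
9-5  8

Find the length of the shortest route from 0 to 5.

19 m

Running Dijkstra from 0:
0: 0
11: 3  (via 0)
8: 12  (via 11)
9: 14  (via 8)
4: 15  (via 9)
7: 16  (via 9)
5: 19  (via 8)
Shortest route: 0–11–8–5 = 19 m.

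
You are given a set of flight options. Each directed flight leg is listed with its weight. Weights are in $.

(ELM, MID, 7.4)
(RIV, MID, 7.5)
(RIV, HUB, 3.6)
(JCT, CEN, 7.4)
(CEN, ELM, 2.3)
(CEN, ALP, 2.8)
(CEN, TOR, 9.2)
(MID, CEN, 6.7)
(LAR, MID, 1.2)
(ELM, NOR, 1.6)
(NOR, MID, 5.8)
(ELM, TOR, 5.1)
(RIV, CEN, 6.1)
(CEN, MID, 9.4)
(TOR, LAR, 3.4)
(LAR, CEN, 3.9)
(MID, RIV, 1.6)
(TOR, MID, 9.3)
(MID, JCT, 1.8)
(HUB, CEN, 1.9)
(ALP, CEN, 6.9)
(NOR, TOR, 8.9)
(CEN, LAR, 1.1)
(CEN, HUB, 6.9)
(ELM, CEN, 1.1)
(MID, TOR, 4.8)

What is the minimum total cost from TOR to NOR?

Shortest distances from TOR:
TOR: 0
LAR: 3.4  (via TOR)
MID: 4.6  (via LAR)
RIV: 6.2  (via MID)
JCT: 6.4  (via MID)
CEN: 7.3  (via LAR)
ELM: 9.6  (via CEN)
HUB: 9.8  (via RIV)
ALP: 10.1  (via CEN)
NOR: 11.2  (via ELM)
Shortest route: TOR → LAR → CEN → ELM → NOR = $11.2.

$11.2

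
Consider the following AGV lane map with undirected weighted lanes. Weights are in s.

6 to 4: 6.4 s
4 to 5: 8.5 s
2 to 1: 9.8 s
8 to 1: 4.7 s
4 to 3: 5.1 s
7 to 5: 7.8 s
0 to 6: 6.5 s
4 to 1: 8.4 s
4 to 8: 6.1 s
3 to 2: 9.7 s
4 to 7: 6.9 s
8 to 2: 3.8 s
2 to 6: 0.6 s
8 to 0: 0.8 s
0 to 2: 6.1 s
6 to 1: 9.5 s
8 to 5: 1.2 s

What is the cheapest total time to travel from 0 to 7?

Compare a few routes:
0 → 8 → 4 → 7: 0.8+6.1+6.9 = 13.8
0 → 8 → 5 → 7: 0.8+1.2+7.8 = 9.8
Cheapest is 0 → 8 → 5 → 7 at 9.8 s.

9.8 s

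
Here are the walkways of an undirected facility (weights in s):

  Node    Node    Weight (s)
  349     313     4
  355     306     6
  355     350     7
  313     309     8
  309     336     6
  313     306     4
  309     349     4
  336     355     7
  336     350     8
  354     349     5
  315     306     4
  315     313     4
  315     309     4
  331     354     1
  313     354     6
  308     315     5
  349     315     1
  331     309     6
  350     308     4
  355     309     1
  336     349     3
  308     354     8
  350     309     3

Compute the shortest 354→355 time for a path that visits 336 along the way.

15 s

Best 354 to 336: 354–349–336 costing 8
Shortest 336→355: 336–355 = 7
Total via 336: 8 + 7 = 15 s.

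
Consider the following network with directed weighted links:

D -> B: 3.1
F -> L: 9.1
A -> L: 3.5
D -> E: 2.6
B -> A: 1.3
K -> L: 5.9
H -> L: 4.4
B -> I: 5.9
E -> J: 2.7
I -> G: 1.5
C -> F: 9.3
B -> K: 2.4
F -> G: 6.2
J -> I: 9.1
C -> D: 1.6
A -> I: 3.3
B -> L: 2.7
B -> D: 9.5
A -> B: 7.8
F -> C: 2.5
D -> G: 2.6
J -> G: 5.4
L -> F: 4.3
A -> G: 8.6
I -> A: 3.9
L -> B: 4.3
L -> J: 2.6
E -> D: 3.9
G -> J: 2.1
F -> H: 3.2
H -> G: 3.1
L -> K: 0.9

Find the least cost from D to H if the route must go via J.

28.7

Shortest D→J: D → G → J = 4.7
Shortest J→H: J → I → A → L → F → H = 24
Total via J: 4.7 + 24 = 28.7.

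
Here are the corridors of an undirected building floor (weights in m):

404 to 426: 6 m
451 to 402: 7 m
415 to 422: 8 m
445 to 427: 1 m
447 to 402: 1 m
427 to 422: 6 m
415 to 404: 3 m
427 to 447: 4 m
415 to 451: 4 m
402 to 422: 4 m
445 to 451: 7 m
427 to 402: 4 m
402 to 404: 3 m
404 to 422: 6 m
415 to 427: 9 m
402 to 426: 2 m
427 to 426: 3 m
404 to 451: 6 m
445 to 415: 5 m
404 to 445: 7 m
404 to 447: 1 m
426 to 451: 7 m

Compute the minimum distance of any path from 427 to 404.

5 m

Settle nodes by increasing distance from 427:
427: 0
445: 1  (via 427)
426: 3  (via 427)
447: 4  (via 427)
402: 4  (via 427)
404: 5  (via 447)
Shortest route: 427 → 447 → 404 = 5 m.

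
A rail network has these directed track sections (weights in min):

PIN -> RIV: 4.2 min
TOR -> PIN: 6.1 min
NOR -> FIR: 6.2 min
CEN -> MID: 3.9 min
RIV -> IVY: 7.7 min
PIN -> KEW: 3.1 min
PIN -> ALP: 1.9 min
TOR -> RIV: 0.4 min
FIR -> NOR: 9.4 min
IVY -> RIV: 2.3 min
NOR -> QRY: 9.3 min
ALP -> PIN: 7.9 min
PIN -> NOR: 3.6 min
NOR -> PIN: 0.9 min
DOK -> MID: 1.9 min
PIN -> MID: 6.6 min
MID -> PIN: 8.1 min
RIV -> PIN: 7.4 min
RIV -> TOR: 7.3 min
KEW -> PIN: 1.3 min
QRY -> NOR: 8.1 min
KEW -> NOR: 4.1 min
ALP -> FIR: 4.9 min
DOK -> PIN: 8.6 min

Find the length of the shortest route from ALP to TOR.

Settle nodes by increasing distance from ALP:
ALP: 0
FIR: 4.9  (via ALP)
PIN: 7.9  (via ALP)
KEW: 11  (via PIN)
NOR: 11.5  (via PIN)
RIV: 12.1  (via PIN)
MID: 14.5  (via PIN)
TOR: 19.4  (via RIV)
Shortest route: ALP–PIN–RIV–TOR = 19.4 min.

19.4 min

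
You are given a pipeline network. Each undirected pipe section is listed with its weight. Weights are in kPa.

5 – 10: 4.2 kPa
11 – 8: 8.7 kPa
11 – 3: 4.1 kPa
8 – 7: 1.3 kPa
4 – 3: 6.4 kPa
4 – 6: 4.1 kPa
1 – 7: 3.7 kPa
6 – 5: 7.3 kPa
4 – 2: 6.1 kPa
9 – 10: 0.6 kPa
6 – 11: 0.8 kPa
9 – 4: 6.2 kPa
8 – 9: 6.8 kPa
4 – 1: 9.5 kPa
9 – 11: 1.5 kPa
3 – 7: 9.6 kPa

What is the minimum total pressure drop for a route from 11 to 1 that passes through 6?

14.4 kPa

Best 11 to 6: 11 → 6 costing 0.8
Best 6 to 1: 6 → 4 → 1 costing 13.6
Total via 6: 0.8 + 13.6 = 14.4 kPa.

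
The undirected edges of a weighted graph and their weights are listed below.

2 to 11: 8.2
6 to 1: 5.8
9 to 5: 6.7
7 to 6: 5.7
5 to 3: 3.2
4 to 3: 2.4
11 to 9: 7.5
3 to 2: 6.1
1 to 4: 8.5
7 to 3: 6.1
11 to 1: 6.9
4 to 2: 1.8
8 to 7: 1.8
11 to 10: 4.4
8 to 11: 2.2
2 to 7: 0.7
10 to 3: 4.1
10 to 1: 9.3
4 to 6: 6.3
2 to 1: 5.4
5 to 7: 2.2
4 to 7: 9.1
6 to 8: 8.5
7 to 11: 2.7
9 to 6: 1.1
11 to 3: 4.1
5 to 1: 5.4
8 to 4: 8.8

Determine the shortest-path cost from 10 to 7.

Settle nodes by increasing distance from 10:
10: 0
3: 4.1  (via 10)
11: 4.4  (via 10)
4: 6.5  (via 3)
8: 6.6  (via 11)
7: 7.1  (via 11)
Shortest route: 10–11–7 = 7.1.

7.1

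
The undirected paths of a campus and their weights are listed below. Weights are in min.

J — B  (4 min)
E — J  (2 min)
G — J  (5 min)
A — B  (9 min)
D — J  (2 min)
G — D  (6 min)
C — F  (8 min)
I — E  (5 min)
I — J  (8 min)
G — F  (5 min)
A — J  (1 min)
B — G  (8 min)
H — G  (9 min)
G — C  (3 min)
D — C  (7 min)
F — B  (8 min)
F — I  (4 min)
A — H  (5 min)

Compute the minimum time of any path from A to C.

9 min

Candidate routes:
A - J - G - C: 1+5+3 = 9
A - J - D - C: 1+2+7 = 10
Cheapest is A - J - G - C at 9 min.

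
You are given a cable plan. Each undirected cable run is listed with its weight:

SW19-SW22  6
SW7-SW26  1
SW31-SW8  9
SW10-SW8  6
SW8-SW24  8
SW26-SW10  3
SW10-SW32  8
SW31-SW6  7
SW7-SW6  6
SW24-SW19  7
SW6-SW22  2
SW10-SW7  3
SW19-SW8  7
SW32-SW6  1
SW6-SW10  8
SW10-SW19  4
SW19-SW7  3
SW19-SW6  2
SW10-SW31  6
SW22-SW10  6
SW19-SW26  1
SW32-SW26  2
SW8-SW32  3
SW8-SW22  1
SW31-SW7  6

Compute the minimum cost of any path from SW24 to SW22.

Shortest distances from SW24:
SW24: 0
SW19: 7  (via SW24)
SW26: 8  (via SW19)
SW8: 8  (via SW24)
SW7: 9  (via SW26)
SW22: 9  (via SW8)
Shortest route: SW24–SW8–SW22 = 9.

9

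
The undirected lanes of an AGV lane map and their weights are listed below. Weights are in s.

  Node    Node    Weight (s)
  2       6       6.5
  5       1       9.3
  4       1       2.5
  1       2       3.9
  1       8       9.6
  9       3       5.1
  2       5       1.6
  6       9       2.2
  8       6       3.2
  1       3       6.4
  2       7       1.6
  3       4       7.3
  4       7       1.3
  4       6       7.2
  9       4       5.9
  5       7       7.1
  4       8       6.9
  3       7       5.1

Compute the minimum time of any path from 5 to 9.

10.3 s

Compare a few routes:
5 - 2 - 7 - 3 - 9: 1.6+1.6+5.1+5.1 = 13.4
5 - 2 - 1 - 4 - 9: 1.6+3.9+2.5+5.9 = 13.9
5 - 2 - 7 - 4 - 9: 1.6+1.6+1.3+5.9 = 10.4
5 - 2 - 6 - 9: 1.6+6.5+2.2 = 10.3
The minimum is 10.3 s via 5 - 2 - 6 - 9.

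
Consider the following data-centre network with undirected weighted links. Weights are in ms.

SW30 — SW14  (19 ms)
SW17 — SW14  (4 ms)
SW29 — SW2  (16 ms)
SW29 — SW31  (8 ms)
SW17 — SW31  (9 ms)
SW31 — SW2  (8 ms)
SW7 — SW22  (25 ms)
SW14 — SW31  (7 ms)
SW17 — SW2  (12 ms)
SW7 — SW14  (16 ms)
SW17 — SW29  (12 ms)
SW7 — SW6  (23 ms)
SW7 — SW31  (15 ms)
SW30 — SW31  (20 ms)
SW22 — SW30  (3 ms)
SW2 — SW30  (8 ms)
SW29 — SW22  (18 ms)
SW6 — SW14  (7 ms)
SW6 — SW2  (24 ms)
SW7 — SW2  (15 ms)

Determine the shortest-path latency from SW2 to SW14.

15 ms

Compare a few routes:
SW2 - SW17 - SW14: 12+4 = 16
SW2 - SW31 - SW14: 8+7 = 15
The minimum is 15 ms via SW2 - SW31 - SW14.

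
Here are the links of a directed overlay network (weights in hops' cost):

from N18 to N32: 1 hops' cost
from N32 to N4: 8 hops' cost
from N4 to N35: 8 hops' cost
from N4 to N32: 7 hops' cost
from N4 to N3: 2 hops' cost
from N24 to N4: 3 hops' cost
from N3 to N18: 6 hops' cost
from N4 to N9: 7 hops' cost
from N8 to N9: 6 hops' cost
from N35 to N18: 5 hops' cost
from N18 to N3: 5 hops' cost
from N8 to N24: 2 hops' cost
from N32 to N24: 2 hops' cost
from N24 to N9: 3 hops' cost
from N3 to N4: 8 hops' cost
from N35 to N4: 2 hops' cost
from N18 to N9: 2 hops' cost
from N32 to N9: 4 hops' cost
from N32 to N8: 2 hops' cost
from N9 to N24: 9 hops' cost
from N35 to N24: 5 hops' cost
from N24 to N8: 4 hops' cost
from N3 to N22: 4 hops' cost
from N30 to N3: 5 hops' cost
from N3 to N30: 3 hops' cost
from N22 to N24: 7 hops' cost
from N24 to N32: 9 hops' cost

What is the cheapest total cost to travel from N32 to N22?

Compare a few routes:
N32 → N8 → N24 → N4 → N3 → N22: 2+2+3+2+4 = 13
N32 → N24 → N4 → N3 → N22: 2+3+2+4 = 11
Cheapest is N32 → N24 → N4 → N3 → N22 at 11 hops' cost.

11 hops' cost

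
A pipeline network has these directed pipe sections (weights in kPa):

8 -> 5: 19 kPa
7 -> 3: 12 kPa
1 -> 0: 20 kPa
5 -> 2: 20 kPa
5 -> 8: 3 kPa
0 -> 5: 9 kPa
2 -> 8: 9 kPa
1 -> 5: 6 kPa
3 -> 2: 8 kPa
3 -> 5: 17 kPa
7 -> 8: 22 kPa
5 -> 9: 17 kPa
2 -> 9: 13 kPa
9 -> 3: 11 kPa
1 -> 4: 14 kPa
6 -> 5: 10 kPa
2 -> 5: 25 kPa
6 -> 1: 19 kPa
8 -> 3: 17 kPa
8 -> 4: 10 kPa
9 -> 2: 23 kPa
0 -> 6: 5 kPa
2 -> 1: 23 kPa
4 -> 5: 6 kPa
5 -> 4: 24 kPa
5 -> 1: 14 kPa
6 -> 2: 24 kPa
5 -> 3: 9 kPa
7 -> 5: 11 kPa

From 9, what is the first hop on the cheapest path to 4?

3

Enumerating some paths:
9 → 3 → 2 → 8 → 4: 11+8+9+10 = 38
9 → 3 → 5 → 8 → 4: 11+17+3+10 = 41
Cheapest is 9 → 3 → 2 → 8 → 4 at 38 kPa.
So from 9 the first move is to 3.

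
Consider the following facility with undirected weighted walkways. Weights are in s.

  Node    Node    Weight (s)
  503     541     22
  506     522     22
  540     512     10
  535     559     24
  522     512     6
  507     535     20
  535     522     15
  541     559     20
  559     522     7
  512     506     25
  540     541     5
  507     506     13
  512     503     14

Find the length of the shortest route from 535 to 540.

Running Dijkstra from 535:
535: 0
522: 15  (via 535)
507: 20  (via 535)
512: 21  (via 522)
559: 22  (via 522)
540: 31  (via 512)
Shortest route: 535–522–512–540 = 31 s.

31 s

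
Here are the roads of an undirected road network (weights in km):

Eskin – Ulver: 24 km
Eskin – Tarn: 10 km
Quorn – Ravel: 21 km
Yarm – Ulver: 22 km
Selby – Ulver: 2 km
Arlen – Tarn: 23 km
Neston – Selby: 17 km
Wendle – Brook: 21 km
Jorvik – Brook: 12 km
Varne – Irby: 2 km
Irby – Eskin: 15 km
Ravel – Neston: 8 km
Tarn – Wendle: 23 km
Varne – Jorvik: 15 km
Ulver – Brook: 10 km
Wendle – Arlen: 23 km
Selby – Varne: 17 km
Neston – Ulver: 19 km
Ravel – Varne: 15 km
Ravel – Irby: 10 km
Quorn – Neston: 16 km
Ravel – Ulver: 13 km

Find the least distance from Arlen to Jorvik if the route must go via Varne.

65 km

Shortest Arlen→Varne: Arlen → Tarn → Eskin → Irby → Varne = 50
Best Varne to Jorvik: Varne → Jorvik costing 15
Total via Varne: 50 + 15 = 65 km.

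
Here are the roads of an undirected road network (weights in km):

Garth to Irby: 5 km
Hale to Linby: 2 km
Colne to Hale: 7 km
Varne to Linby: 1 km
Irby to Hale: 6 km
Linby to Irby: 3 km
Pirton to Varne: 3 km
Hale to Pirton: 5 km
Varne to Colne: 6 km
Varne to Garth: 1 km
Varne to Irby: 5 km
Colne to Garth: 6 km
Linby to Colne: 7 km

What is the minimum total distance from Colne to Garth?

Enumerating some paths:
Colne–Garth: 6 = 6
Colne–Varne–Garth: 6+1 = 7
Colne–Linby–Varne–Garth: 7+1+1 = 9
Cheapest is Colne–Garth at 6 km.

6 km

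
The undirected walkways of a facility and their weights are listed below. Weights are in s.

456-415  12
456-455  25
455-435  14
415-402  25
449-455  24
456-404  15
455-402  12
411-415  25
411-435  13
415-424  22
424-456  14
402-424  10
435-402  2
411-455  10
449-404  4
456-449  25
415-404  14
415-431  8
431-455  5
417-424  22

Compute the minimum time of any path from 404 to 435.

Candidate routes:
404 - 415 - 431 - 455 - 435: 14+8+5+14 = 41
404 - 415 - 424 - 402 - 435: 14+22+10+2 = 48
404 - 449 - 455 - 402 - 435: 4+24+12+2 = 42
404 - 449 - 455 - 435: 4+24+14 = 42
Cheapest is 404 - 415 - 431 - 455 - 435 at 41 s.

41 s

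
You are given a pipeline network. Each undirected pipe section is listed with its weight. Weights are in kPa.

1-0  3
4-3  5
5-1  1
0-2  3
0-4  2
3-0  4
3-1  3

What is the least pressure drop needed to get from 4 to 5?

Running Dijkstra from 4:
4: 0
0: 2  (via 4)
1: 5  (via 0)
2: 5  (via 0)
3: 5  (via 4)
5: 6  (via 1)
Shortest route: 4–0–1–5 = 6 kPa.

6 kPa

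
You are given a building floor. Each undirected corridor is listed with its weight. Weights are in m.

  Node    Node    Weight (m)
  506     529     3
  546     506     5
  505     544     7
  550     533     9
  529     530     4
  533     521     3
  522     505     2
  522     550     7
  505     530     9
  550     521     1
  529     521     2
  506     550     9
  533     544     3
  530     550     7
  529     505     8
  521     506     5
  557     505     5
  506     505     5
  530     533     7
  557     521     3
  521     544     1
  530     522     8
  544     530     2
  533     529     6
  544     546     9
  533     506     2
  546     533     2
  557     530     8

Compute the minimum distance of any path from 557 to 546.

8 m

Candidate routes:
557 → 521 → 506 → 533 → 546: 3+5+2+2 = 12
557 → 521 → 533 → 546: 3+3+2 = 8
557 → 521 → 529 → 506 → 533 → 546: 3+2+3+2+2 = 12
557 → 521 → 544 → 533 → 546: 3+1+3+2 = 9
Cheapest is 557 → 521 → 533 → 546 at 8 m.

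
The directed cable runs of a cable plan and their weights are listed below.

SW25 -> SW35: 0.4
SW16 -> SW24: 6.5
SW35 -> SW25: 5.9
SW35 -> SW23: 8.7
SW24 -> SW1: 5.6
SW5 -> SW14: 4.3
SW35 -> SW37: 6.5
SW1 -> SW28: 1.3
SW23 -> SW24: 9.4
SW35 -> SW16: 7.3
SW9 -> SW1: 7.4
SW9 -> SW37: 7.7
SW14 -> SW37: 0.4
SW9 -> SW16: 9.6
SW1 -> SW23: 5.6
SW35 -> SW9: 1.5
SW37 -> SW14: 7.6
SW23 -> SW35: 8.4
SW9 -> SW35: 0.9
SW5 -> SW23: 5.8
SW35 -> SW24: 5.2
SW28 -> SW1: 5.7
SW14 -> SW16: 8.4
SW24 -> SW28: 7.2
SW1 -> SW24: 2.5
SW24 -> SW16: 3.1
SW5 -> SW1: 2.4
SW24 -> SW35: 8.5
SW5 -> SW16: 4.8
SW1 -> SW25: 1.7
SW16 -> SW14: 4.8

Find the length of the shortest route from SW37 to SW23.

Running Dijkstra from SW37:
SW37: 0
SW14: 7.6  (via SW37)
SW16: 16  (via SW14)
SW24: 22.5  (via SW16)
SW1: 28.1  (via SW24)
SW28: 29.4  (via SW1)
SW25: 29.8  (via SW1)
SW35: 30.2  (via SW25)
SW9: 31.7  (via SW35)
SW23: 33.7  (via SW1)
Shortest route: SW37–SW14–SW16–SW24–SW1–SW23 = 33.7.

33.7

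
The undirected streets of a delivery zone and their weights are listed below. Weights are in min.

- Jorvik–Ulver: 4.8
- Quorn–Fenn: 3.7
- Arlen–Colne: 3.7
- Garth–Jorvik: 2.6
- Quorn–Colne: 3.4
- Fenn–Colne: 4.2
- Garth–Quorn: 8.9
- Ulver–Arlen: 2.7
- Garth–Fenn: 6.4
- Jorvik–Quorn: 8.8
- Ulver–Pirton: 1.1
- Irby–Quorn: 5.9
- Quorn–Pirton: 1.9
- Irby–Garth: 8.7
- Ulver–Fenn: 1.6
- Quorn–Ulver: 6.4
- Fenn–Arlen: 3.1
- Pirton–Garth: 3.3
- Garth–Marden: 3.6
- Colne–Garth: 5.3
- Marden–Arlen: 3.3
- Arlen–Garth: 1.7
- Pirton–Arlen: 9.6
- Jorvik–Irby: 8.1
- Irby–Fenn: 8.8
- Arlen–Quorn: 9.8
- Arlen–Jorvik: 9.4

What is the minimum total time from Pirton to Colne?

5.3 min

Compare a few routes:
Pirton - Ulver - Arlen - Colne: 1.1+2.7+3.7 = 7.5
Pirton - Quorn - Colne: 1.9+3.4 = 5.3
Pirton - Ulver - Fenn - Colne: 1.1+1.6+4.2 = 6.9
The minimum is 5.3 min via Pirton - Quorn - Colne.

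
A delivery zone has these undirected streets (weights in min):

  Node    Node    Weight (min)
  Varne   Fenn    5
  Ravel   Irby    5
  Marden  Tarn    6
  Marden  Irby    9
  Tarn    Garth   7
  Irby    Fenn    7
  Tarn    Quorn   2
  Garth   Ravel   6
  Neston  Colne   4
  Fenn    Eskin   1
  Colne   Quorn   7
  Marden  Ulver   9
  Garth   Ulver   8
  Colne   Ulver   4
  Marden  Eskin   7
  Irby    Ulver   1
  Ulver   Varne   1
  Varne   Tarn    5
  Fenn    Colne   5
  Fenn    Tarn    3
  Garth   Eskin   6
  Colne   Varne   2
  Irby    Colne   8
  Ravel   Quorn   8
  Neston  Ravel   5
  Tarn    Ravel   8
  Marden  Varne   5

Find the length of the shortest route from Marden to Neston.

11 min

Settle nodes by increasing distance from Marden:
Marden: 0
Varne: 5  (via Marden)
Tarn: 6  (via Marden)
Ulver: 6  (via Varne)
Eskin: 7  (via Marden)
Colne: 7  (via Varne)
Irby: 7  (via Ulver)
Quorn: 8  (via Tarn)
Fenn: 8  (via Eskin)
Neston: 11  (via Colne)
Shortest route: Marden → Varne → Colne → Neston = 11 min.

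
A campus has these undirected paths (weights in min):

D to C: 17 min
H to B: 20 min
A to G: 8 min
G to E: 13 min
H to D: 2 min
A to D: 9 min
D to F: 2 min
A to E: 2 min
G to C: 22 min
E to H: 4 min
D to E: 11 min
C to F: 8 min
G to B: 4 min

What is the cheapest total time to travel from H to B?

18 min

Running Dijkstra from H:
H: 0
D: 2  (via H)
E: 4  (via H)
F: 4  (via D)
A: 6  (via E)
C: 12  (via F)
G: 14  (via A)
B: 18  (via G)
Shortest route: H → E → A → G → B = 18 min.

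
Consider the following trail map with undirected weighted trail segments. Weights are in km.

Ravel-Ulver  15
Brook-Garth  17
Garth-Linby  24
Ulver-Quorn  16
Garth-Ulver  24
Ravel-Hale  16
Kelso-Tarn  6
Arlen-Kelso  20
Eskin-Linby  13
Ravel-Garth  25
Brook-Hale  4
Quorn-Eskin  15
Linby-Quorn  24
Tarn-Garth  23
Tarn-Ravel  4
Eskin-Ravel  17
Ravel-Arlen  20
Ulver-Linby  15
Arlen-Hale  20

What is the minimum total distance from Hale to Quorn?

47 km

Running Dijkstra from Hale:
Hale: 0
Brook: 4  (via Hale)
Ravel: 16  (via Hale)
Arlen: 20  (via Hale)
Tarn: 20  (via Ravel)
Garth: 21  (via Brook)
Kelso: 26  (via Tarn)
Ulver: 31  (via Ravel)
Eskin: 33  (via Ravel)
Linby: 45  (via Garth)
Quorn: 47  (via Ulver)
Shortest route: Hale → Ravel → Ulver → Quorn = 47 km.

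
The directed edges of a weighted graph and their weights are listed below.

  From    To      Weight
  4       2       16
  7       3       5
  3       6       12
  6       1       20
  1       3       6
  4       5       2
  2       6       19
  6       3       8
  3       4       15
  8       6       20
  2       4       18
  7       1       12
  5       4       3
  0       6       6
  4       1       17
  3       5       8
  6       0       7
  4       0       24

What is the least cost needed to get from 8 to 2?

Settle nodes by increasing distance from 8:
8: 0
6: 20  (via 8)
0: 27  (via 6)
3: 28  (via 6)
5: 36  (via 3)
4: 39  (via 5)
1: 40  (via 6)
2: 55  (via 4)
Shortest route: 8–6–3–5–4–2 = 55.

55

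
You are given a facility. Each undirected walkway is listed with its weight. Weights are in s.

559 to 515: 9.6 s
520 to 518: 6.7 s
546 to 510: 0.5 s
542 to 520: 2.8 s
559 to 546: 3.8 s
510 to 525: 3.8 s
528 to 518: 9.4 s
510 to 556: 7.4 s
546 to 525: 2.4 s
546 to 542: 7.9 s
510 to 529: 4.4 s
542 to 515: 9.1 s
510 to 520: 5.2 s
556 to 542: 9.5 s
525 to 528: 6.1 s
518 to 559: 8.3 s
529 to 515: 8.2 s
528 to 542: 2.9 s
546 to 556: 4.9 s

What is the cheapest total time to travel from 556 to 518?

Enumerating some paths:
556 → 546 → 559 → 518: 4.9+3.8+8.3 = 17
556 → 510 → 520 → 518: 7.4+5.2+6.7 = 19.3
556 → 542 → 520 → 518: 9.5+2.8+6.7 = 19
556 → 546 → 510 → 520 → 518: 4.9+0.5+5.2+6.7 = 17.3
The minimum is 17 s via 556 → 546 → 559 → 518.

17 s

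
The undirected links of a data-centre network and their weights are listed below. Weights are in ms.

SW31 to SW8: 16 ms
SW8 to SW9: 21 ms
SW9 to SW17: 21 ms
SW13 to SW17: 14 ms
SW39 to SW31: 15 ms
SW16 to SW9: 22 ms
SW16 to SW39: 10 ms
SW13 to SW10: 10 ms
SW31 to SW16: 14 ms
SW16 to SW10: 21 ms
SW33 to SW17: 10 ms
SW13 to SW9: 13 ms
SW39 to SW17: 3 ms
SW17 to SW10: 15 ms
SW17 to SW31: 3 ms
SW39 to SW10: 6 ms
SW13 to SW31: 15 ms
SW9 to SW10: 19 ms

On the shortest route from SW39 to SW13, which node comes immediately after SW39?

SW10

Compare a few routes:
SW39 - SW17 - SW31 - SW13: 3+3+15 = 21
SW39 - SW17 - SW13: 3+14 = 17
SW39 - SW10 - SW13: 6+10 = 16
Cheapest is SW39 - SW10 - SW13 at 16 ms.
So from SW39 the first move is to SW10.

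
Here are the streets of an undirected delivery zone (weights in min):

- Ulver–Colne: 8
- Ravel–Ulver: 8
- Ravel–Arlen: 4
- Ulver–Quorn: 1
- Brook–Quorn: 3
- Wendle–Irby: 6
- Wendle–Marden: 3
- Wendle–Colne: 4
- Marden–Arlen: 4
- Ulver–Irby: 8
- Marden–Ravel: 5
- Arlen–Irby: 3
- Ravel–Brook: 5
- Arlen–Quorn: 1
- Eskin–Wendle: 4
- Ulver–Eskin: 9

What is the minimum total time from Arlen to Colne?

10 min

Enumerating some paths:
Arlen - Irby - Wendle - Colne: 3+6+4 = 13
Arlen - Quorn - Ulver - Colne: 1+1+8 = 10
Arlen - Marden - Wendle - Colne: 4+3+4 = 11
The minimum is 10 min via Arlen - Quorn - Ulver - Colne.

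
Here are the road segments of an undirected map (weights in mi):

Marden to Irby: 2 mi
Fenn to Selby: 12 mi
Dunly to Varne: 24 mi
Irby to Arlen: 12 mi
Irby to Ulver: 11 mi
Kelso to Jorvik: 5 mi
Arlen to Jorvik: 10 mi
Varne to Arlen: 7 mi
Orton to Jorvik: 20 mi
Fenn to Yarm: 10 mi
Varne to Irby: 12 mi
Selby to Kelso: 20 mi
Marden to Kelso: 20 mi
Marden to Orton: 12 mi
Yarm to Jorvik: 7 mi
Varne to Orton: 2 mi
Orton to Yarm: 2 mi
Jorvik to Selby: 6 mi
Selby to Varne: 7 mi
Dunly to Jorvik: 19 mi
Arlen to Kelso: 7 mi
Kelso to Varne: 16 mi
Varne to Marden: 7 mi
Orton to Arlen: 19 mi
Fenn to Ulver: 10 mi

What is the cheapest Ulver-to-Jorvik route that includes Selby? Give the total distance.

Best Ulver to Selby: Ulver–Fenn–Selby costing 22
Best Selby to Jorvik: Selby–Jorvik costing 6
Total via Selby: 22 + 6 = 28 mi.

28 mi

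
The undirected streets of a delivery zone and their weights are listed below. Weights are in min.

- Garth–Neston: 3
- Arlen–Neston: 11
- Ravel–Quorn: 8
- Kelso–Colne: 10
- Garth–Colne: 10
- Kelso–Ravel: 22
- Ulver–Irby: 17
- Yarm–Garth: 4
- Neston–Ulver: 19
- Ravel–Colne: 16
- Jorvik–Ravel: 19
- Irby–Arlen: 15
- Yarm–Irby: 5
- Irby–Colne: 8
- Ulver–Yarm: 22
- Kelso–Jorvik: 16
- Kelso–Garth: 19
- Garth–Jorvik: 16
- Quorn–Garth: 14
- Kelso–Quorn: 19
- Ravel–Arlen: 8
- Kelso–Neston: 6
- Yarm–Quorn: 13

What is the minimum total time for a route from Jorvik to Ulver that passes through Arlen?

Shortest Jorvik→Arlen: Jorvik–Ravel–Arlen = 27
Shortest Arlen→Ulver: Arlen–Neston–Ulver = 30
Total via Arlen: 27 + 30 = 57 min.

57 min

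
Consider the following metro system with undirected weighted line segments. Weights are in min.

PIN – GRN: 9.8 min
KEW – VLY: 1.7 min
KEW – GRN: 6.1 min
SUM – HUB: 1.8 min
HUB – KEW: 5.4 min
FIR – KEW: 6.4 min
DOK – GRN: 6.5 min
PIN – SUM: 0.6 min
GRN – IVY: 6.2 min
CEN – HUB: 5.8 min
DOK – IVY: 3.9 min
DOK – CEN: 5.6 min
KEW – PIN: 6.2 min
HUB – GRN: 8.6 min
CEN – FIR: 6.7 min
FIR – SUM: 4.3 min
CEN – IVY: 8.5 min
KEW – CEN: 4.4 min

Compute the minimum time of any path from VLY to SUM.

8.5 min

Enumerating some paths:
VLY → KEW → PIN → SUM: 1.7+6.2+0.6 = 8.5
VLY → KEW → HUB → SUM: 1.7+5.4+1.8 = 8.9
VLY → KEW → CEN → HUB → SUM: 1.7+4.4+5.8+1.8 = 13.7
VLY → KEW → FIR → SUM: 1.7+6.4+4.3 = 12.4
Cheapest is VLY → KEW → PIN → SUM at 8.5 min.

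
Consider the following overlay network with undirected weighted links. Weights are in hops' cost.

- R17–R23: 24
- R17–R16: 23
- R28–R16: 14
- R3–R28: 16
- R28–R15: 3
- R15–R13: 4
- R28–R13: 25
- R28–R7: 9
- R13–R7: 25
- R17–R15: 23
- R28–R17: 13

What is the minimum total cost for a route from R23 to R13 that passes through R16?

68 hops' cost

Shortest R23→R16: R23–R17–R16 = 47
Shortest R16→R13: R16–R28–R15–R13 = 21
Total via R16: 47 + 21 = 68 hops' cost.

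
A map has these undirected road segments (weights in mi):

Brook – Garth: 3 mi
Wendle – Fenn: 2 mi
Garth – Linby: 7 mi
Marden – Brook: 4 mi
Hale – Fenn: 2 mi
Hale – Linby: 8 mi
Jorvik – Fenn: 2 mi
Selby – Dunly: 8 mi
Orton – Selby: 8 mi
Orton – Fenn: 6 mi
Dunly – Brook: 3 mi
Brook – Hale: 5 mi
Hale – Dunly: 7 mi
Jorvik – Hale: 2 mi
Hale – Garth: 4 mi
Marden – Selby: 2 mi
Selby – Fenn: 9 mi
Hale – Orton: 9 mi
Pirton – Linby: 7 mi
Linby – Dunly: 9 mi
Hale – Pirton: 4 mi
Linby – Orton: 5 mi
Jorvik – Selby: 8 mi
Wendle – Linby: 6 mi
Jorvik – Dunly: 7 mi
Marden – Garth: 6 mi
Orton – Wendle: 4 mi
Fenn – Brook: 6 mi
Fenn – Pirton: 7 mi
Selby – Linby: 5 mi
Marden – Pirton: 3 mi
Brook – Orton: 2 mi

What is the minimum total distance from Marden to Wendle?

Compare a few routes:
Marden - Brook - Orton - Wendle: 4+2+4 = 10
Marden - Pirton - Fenn - Wendle: 3+7+2 = 12
Marden - Pirton - Hale - Fenn - Wendle: 3+4+2+2 = 11
Cheapest is Marden - Brook - Orton - Wendle at 10 mi.

10 mi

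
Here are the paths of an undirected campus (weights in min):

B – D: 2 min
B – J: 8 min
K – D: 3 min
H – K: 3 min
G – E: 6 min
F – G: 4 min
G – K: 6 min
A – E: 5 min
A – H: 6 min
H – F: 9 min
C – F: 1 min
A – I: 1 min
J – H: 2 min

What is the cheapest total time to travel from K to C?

Shortest distances from K:
K: 0
D: 3  (via K)
H: 3  (via K)
B: 5  (via D)
J: 5  (via H)
G: 6  (via K)
A: 9  (via H)
F: 10  (via G)
I: 10  (via A)
C: 11  (via F)
Shortest route: K–G–F–C = 11 min.

11 min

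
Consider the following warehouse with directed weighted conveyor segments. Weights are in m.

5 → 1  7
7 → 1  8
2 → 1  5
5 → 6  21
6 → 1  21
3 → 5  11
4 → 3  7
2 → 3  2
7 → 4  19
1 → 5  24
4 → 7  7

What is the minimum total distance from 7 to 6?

53 m

Shortest distances from 7:
7: 0
1: 8  (via 7)
4: 19  (via 7)
3: 26  (via 4)
5: 32  (via 1)
6: 53  (via 5)
Shortest route: 7–1–5–6 = 53 m.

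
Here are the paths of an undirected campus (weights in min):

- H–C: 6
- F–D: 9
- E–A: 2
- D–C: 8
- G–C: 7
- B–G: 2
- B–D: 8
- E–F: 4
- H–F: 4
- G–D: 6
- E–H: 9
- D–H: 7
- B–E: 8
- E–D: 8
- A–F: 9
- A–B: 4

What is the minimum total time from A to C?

13 min

Running Dijkstra from A:
A: 0
E: 2  (via A)
B: 4  (via A)
F: 6  (via E)
G: 6  (via B)
D: 10  (via E)
H: 10  (via F)
C: 13  (via G)
Shortest route: A → B → G → C = 13 min.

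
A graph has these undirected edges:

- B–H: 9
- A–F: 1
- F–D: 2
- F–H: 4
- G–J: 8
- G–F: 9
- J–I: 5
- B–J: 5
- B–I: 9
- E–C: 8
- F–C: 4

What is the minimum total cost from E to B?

25

Shortest distances from E:
E: 0
C: 8  (via E)
F: 12  (via C)
A: 13  (via F)
D: 14  (via F)
H: 16  (via F)
G: 21  (via F)
B: 25  (via H)
Shortest route: E–C–F–H–B = 25.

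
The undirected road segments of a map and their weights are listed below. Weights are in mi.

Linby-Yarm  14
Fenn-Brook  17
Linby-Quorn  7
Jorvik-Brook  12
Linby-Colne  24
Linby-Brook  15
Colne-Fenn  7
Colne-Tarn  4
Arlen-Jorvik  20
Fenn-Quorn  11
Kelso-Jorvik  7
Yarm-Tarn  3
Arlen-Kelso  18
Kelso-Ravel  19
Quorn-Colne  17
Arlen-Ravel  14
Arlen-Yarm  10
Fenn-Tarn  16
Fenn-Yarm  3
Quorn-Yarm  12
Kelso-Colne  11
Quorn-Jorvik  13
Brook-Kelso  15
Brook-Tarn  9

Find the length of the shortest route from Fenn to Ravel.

Candidate routes:
Fenn–Yarm–Arlen–Ravel: 3+10+14 = 27
Fenn–Colne–Kelso–Ravel: 7+11+19 = 37
Cheapest is Fenn–Yarm–Arlen–Ravel at 27 mi.

27 mi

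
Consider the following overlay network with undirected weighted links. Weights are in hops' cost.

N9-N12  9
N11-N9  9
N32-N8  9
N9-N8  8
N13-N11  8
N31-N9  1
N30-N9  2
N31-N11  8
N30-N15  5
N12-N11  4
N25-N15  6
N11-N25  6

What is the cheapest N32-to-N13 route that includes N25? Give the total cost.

Best N32 to N25: N32 → N8 → N9 → N30 → N15 → N25 costing 30
Shortest N25→N13: N25 → N11 → N13 = 14
Total via N25: 30 + 14 = 44 hops' cost.

44 hops' cost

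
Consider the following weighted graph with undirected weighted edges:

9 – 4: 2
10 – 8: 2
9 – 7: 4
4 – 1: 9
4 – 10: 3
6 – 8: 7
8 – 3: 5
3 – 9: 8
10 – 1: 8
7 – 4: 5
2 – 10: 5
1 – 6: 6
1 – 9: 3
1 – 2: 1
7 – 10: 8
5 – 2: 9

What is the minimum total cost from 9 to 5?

13

Shortest distances from 9:
9: 0
4: 2  (via 9)
1: 3  (via 9)
2: 4  (via 1)
7: 4  (via 9)
10: 5  (via 4)
8: 7  (via 10)
3: 8  (via 9)
6: 9  (via 1)
5: 13  (via 2)
Shortest route: 9–1–2–5 = 13.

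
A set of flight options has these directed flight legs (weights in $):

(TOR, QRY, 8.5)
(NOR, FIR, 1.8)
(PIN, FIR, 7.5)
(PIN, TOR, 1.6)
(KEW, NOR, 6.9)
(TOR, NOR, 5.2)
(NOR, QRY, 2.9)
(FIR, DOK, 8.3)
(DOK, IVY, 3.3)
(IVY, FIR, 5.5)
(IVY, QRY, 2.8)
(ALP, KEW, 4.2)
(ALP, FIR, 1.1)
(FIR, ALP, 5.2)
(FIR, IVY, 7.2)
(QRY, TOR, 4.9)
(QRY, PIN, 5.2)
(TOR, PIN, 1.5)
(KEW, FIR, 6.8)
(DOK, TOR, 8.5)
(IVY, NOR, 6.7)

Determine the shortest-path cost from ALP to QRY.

$11.1

Enumerating some paths:
ALP → KEW → NOR → QRY: 4.2+6.9+2.9 = 14
ALP → FIR → IVY → QRY: 1.1+7.2+2.8 = 11.1
Cheapest is ALP → FIR → IVY → QRY at $11.1.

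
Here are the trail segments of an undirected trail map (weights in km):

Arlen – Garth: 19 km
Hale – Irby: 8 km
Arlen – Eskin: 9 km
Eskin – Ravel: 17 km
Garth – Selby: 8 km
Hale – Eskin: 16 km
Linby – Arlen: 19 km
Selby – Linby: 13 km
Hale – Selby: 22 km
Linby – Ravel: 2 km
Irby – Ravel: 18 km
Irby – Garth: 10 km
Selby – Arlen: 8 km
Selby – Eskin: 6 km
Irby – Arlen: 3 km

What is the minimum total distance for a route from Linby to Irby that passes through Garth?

Best Linby to Garth: Linby → Selby → Garth costing 21
Best Garth to Irby: Garth → Irby costing 10
Total via Garth: 21 + 10 = 31 km.

31 km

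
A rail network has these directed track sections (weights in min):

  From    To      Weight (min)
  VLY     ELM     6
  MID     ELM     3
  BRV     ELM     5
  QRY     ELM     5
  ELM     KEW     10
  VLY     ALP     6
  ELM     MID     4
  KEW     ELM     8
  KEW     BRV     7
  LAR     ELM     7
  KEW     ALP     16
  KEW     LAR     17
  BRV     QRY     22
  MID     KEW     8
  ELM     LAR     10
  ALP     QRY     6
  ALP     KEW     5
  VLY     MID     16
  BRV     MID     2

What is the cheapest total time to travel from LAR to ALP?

Enumerating some paths:
LAR–ELM–MID–KEW–ALP: 7+4+8+16 = 35
LAR–ELM–KEW–ALP: 7+10+16 = 33
Cheapest is LAR–ELM–KEW–ALP at 33 min.

33 min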